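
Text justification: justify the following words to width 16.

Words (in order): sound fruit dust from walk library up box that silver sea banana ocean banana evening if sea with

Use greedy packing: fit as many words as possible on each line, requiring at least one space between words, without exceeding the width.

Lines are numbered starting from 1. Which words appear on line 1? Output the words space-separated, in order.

Line 1: ['sound', 'fruit', 'dust'] (min_width=16, slack=0)
Line 2: ['from', 'walk'] (min_width=9, slack=7)
Line 3: ['library', 'up', 'box'] (min_width=14, slack=2)
Line 4: ['that', 'silver', 'sea'] (min_width=15, slack=1)
Line 5: ['banana', 'ocean'] (min_width=12, slack=4)
Line 6: ['banana', 'evening'] (min_width=14, slack=2)
Line 7: ['if', 'sea', 'with'] (min_width=11, slack=5)

Answer: sound fruit dust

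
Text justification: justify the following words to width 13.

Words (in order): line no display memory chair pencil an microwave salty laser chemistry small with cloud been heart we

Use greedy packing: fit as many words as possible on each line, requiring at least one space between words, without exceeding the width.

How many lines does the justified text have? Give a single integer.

Line 1: ['line', 'no'] (min_width=7, slack=6)
Line 2: ['display'] (min_width=7, slack=6)
Line 3: ['memory', 'chair'] (min_width=12, slack=1)
Line 4: ['pencil', 'an'] (min_width=9, slack=4)
Line 5: ['microwave'] (min_width=9, slack=4)
Line 6: ['salty', 'laser'] (min_width=11, slack=2)
Line 7: ['chemistry'] (min_width=9, slack=4)
Line 8: ['small', 'with'] (min_width=10, slack=3)
Line 9: ['cloud', 'been'] (min_width=10, slack=3)
Line 10: ['heart', 'we'] (min_width=8, slack=5)
Total lines: 10

Answer: 10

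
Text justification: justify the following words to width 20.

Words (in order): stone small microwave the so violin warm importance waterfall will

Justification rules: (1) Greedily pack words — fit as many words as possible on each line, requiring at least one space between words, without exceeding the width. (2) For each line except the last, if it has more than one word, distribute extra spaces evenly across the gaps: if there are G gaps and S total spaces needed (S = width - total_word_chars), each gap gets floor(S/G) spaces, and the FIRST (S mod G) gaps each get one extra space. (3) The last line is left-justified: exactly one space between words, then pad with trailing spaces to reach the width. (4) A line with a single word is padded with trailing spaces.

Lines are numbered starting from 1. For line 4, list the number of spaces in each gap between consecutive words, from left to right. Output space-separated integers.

Line 1: ['stone', 'small'] (min_width=11, slack=9)
Line 2: ['microwave', 'the', 'so'] (min_width=16, slack=4)
Line 3: ['violin', 'warm'] (min_width=11, slack=9)
Line 4: ['importance', 'waterfall'] (min_width=20, slack=0)
Line 5: ['will'] (min_width=4, slack=16)

Answer: 1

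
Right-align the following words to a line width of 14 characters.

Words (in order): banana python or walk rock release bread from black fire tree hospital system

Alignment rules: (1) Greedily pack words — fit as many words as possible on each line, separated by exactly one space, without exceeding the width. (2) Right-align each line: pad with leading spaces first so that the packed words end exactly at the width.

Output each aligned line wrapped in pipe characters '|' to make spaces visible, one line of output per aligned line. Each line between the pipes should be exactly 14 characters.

Answer: | banana python|
|  or walk rock|
| release bread|
|    from black|
|     fire tree|
|      hospital|
|        system|

Derivation:
Line 1: ['banana', 'python'] (min_width=13, slack=1)
Line 2: ['or', 'walk', 'rock'] (min_width=12, slack=2)
Line 3: ['release', 'bread'] (min_width=13, slack=1)
Line 4: ['from', 'black'] (min_width=10, slack=4)
Line 5: ['fire', 'tree'] (min_width=9, slack=5)
Line 6: ['hospital'] (min_width=8, slack=6)
Line 7: ['system'] (min_width=6, slack=8)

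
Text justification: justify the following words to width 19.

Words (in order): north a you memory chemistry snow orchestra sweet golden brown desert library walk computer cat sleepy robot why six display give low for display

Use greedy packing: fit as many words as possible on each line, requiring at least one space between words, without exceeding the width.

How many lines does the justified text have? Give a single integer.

Line 1: ['north', 'a', 'you', 'memory'] (min_width=18, slack=1)
Line 2: ['chemistry', 'snow'] (min_width=14, slack=5)
Line 3: ['orchestra', 'sweet'] (min_width=15, slack=4)
Line 4: ['golden', 'brown', 'desert'] (min_width=19, slack=0)
Line 5: ['library', 'walk'] (min_width=12, slack=7)
Line 6: ['computer', 'cat', 'sleepy'] (min_width=19, slack=0)
Line 7: ['robot', 'why', 'six'] (min_width=13, slack=6)
Line 8: ['display', 'give', 'low'] (min_width=16, slack=3)
Line 9: ['for', 'display'] (min_width=11, slack=8)
Total lines: 9

Answer: 9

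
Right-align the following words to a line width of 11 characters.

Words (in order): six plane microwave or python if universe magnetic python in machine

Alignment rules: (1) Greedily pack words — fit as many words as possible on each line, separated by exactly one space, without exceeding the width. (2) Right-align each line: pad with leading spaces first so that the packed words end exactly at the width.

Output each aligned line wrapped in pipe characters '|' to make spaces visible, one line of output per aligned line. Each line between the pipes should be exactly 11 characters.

Line 1: ['six', 'plane'] (min_width=9, slack=2)
Line 2: ['microwave'] (min_width=9, slack=2)
Line 3: ['or', 'python'] (min_width=9, slack=2)
Line 4: ['if', 'universe'] (min_width=11, slack=0)
Line 5: ['magnetic'] (min_width=8, slack=3)
Line 6: ['python', 'in'] (min_width=9, slack=2)
Line 7: ['machine'] (min_width=7, slack=4)

Answer: |  six plane|
|  microwave|
|  or python|
|if universe|
|   magnetic|
|  python in|
|    machine|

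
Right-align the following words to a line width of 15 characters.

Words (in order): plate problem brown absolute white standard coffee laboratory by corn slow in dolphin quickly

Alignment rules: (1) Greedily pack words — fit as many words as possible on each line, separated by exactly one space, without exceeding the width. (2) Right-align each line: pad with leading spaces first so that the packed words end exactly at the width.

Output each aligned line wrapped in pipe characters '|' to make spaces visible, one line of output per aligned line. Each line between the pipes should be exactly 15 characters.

Answer: |  plate problem|
| brown absolute|
| white standard|
|         coffee|
|  laboratory by|
|   corn slow in|
|dolphin quickly|

Derivation:
Line 1: ['plate', 'problem'] (min_width=13, slack=2)
Line 2: ['brown', 'absolute'] (min_width=14, slack=1)
Line 3: ['white', 'standard'] (min_width=14, slack=1)
Line 4: ['coffee'] (min_width=6, slack=9)
Line 5: ['laboratory', 'by'] (min_width=13, slack=2)
Line 6: ['corn', 'slow', 'in'] (min_width=12, slack=3)
Line 7: ['dolphin', 'quickly'] (min_width=15, slack=0)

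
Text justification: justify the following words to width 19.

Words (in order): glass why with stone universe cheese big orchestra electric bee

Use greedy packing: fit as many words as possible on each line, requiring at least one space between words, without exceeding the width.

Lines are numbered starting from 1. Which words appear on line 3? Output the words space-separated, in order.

Answer: cheese big

Derivation:
Line 1: ['glass', 'why', 'with'] (min_width=14, slack=5)
Line 2: ['stone', 'universe'] (min_width=14, slack=5)
Line 3: ['cheese', 'big'] (min_width=10, slack=9)
Line 4: ['orchestra', 'electric'] (min_width=18, slack=1)
Line 5: ['bee'] (min_width=3, slack=16)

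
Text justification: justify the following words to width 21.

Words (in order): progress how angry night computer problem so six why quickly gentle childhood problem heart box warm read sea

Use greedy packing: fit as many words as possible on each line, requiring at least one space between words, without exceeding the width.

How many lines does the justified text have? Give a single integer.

Line 1: ['progress', 'how', 'angry'] (min_width=18, slack=3)
Line 2: ['night', 'computer'] (min_width=14, slack=7)
Line 3: ['problem', 'so', 'six', 'why'] (min_width=18, slack=3)
Line 4: ['quickly', 'gentle'] (min_width=14, slack=7)
Line 5: ['childhood', 'problem'] (min_width=17, slack=4)
Line 6: ['heart', 'box', 'warm', 'read'] (min_width=19, slack=2)
Line 7: ['sea'] (min_width=3, slack=18)
Total lines: 7

Answer: 7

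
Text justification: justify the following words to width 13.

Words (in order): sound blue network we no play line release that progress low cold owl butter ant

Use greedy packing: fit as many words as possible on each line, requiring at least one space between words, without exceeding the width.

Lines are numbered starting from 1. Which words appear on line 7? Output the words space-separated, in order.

Answer: butter ant

Derivation:
Line 1: ['sound', 'blue'] (min_width=10, slack=3)
Line 2: ['network', 'we', 'no'] (min_width=13, slack=0)
Line 3: ['play', 'line'] (min_width=9, slack=4)
Line 4: ['release', 'that'] (min_width=12, slack=1)
Line 5: ['progress', 'low'] (min_width=12, slack=1)
Line 6: ['cold', 'owl'] (min_width=8, slack=5)
Line 7: ['butter', 'ant'] (min_width=10, slack=3)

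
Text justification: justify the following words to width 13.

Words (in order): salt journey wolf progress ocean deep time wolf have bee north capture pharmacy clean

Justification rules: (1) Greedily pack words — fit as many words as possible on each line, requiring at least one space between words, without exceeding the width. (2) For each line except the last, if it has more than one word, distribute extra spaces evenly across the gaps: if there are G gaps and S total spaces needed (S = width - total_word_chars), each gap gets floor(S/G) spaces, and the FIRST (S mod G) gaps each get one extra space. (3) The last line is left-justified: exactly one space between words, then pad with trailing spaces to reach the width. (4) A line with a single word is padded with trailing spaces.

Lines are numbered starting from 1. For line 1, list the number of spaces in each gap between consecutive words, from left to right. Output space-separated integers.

Answer: 2

Derivation:
Line 1: ['salt', 'journey'] (min_width=12, slack=1)
Line 2: ['wolf', 'progress'] (min_width=13, slack=0)
Line 3: ['ocean', 'deep'] (min_width=10, slack=3)
Line 4: ['time', 'wolf'] (min_width=9, slack=4)
Line 5: ['have', 'bee'] (min_width=8, slack=5)
Line 6: ['north', 'capture'] (min_width=13, slack=0)
Line 7: ['pharmacy'] (min_width=8, slack=5)
Line 8: ['clean'] (min_width=5, slack=8)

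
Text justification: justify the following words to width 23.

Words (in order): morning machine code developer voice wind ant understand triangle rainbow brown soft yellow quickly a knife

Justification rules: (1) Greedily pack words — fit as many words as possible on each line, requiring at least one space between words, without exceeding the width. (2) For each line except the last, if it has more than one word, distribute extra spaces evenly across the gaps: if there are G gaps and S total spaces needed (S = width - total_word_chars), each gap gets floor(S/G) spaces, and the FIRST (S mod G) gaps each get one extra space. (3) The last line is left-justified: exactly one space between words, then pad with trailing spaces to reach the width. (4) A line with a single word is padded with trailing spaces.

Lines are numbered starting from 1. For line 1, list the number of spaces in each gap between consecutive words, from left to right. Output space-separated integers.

Answer: 3 2

Derivation:
Line 1: ['morning', 'machine', 'code'] (min_width=20, slack=3)
Line 2: ['developer', 'voice', 'wind'] (min_width=20, slack=3)
Line 3: ['ant', 'understand', 'triangle'] (min_width=23, slack=0)
Line 4: ['rainbow', 'brown', 'soft'] (min_width=18, slack=5)
Line 5: ['yellow', 'quickly', 'a', 'knife'] (min_width=22, slack=1)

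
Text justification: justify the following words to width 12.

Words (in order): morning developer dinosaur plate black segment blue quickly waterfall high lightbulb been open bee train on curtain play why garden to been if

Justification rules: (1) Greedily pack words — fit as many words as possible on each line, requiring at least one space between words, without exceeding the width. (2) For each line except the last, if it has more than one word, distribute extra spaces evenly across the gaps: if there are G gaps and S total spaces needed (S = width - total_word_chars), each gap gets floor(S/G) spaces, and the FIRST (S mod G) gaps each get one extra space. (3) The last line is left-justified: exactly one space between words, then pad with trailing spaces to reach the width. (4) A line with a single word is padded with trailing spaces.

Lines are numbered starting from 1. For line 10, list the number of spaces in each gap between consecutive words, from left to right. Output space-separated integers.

Line 1: ['morning'] (min_width=7, slack=5)
Line 2: ['developer'] (min_width=9, slack=3)
Line 3: ['dinosaur'] (min_width=8, slack=4)
Line 4: ['plate', 'black'] (min_width=11, slack=1)
Line 5: ['segment', 'blue'] (min_width=12, slack=0)
Line 6: ['quickly'] (min_width=7, slack=5)
Line 7: ['waterfall'] (min_width=9, slack=3)
Line 8: ['high'] (min_width=4, slack=8)
Line 9: ['lightbulb'] (min_width=9, slack=3)
Line 10: ['been', 'open'] (min_width=9, slack=3)
Line 11: ['bee', 'train', 'on'] (min_width=12, slack=0)
Line 12: ['curtain', 'play'] (min_width=12, slack=0)
Line 13: ['why', 'garden'] (min_width=10, slack=2)
Line 14: ['to', 'been', 'if'] (min_width=10, slack=2)

Answer: 4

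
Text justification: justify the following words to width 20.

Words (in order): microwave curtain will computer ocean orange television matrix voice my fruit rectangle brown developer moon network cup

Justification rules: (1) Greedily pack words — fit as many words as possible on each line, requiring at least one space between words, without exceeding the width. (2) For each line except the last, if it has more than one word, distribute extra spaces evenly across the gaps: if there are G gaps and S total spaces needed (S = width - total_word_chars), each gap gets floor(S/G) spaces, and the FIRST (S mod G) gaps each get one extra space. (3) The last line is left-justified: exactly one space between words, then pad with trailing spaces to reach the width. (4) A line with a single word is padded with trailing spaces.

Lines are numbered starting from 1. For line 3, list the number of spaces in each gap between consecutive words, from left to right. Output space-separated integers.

Answer: 4

Derivation:
Line 1: ['microwave', 'curtain'] (min_width=17, slack=3)
Line 2: ['will', 'computer', 'ocean'] (min_width=19, slack=1)
Line 3: ['orange', 'television'] (min_width=17, slack=3)
Line 4: ['matrix', 'voice', 'my'] (min_width=15, slack=5)
Line 5: ['fruit', 'rectangle'] (min_width=15, slack=5)
Line 6: ['brown', 'developer', 'moon'] (min_width=20, slack=0)
Line 7: ['network', 'cup'] (min_width=11, slack=9)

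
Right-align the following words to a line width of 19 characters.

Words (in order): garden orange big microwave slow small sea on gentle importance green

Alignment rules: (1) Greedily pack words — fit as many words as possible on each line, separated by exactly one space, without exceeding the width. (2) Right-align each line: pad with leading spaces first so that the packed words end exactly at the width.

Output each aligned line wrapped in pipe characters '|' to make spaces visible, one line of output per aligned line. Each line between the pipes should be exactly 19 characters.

Line 1: ['garden', 'orange', 'big'] (min_width=17, slack=2)
Line 2: ['microwave', 'slow'] (min_width=14, slack=5)
Line 3: ['small', 'sea', 'on', 'gentle'] (min_width=19, slack=0)
Line 4: ['importance', 'green'] (min_width=16, slack=3)

Answer: |  garden orange big|
|     microwave slow|
|small sea on gentle|
|   importance green|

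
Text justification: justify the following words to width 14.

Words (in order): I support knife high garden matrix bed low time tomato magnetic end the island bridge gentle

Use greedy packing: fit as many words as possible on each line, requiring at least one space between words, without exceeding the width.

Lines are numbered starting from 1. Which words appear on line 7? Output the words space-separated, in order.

Answer: the island

Derivation:
Line 1: ['I', 'support'] (min_width=9, slack=5)
Line 2: ['knife', 'high'] (min_width=10, slack=4)
Line 3: ['garden', 'matrix'] (min_width=13, slack=1)
Line 4: ['bed', 'low', 'time'] (min_width=12, slack=2)
Line 5: ['tomato'] (min_width=6, slack=8)
Line 6: ['magnetic', 'end'] (min_width=12, slack=2)
Line 7: ['the', 'island'] (min_width=10, slack=4)
Line 8: ['bridge', 'gentle'] (min_width=13, slack=1)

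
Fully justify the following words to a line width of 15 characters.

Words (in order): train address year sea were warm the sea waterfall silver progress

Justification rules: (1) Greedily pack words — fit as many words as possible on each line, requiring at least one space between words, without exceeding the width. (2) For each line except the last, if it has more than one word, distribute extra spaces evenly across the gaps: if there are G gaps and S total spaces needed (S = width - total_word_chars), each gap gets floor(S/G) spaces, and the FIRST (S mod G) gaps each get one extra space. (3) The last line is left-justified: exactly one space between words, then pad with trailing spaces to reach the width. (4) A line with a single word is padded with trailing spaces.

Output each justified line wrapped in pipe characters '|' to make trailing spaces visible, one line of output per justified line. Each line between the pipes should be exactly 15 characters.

Line 1: ['train', 'address'] (min_width=13, slack=2)
Line 2: ['year', 'sea', 'were'] (min_width=13, slack=2)
Line 3: ['warm', 'the', 'sea'] (min_width=12, slack=3)
Line 4: ['waterfall'] (min_width=9, slack=6)
Line 5: ['silver', 'progress'] (min_width=15, slack=0)

Answer: |train   address|
|year  sea  were|
|warm   the  sea|
|waterfall      |
|silver progress|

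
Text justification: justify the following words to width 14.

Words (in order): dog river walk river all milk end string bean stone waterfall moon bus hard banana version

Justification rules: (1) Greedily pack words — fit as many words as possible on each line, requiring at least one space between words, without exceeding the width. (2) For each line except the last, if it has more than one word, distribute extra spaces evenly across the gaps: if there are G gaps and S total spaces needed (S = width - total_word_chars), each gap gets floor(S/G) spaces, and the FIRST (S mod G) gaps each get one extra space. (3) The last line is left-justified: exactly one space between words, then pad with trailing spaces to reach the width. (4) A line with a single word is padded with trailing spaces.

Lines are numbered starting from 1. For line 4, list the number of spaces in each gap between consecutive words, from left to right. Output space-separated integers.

Line 1: ['dog', 'river', 'walk'] (min_width=14, slack=0)
Line 2: ['river', 'all', 'milk'] (min_width=14, slack=0)
Line 3: ['end', 'string'] (min_width=10, slack=4)
Line 4: ['bean', 'stone'] (min_width=10, slack=4)
Line 5: ['waterfall', 'moon'] (min_width=14, slack=0)
Line 6: ['bus', 'hard'] (min_width=8, slack=6)
Line 7: ['banana', 'version'] (min_width=14, slack=0)

Answer: 5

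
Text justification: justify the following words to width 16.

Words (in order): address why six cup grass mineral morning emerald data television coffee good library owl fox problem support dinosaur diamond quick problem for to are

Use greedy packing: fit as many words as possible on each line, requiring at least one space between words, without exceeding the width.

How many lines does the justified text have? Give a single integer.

Answer: 11

Derivation:
Line 1: ['address', 'why', 'six'] (min_width=15, slack=1)
Line 2: ['cup', 'grass'] (min_width=9, slack=7)
Line 3: ['mineral', 'morning'] (min_width=15, slack=1)
Line 4: ['emerald', 'data'] (min_width=12, slack=4)
Line 5: ['television'] (min_width=10, slack=6)
Line 6: ['coffee', 'good'] (min_width=11, slack=5)
Line 7: ['library', 'owl', 'fox'] (min_width=15, slack=1)
Line 8: ['problem', 'support'] (min_width=15, slack=1)
Line 9: ['dinosaur', 'diamond'] (min_width=16, slack=0)
Line 10: ['quick', 'problem'] (min_width=13, slack=3)
Line 11: ['for', 'to', 'are'] (min_width=10, slack=6)
Total lines: 11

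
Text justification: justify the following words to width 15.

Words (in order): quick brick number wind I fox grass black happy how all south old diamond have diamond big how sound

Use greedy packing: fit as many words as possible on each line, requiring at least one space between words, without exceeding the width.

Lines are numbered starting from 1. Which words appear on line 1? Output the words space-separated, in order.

Answer: quick brick

Derivation:
Line 1: ['quick', 'brick'] (min_width=11, slack=4)
Line 2: ['number', 'wind', 'I'] (min_width=13, slack=2)
Line 3: ['fox', 'grass', 'black'] (min_width=15, slack=0)
Line 4: ['happy', 'how', 'all'] (min_width=13, slack=2)
Line 5: ['south', 'old'] (min_width=9, slack=6)
Line 6: ['diamond', 'have'] (min_width=12, slack=3)
Line 7: ['diamond', 'big', 'how'] (min_width=15, slack=0)
Line 8: ['sound'] (min_width=5, slack=10)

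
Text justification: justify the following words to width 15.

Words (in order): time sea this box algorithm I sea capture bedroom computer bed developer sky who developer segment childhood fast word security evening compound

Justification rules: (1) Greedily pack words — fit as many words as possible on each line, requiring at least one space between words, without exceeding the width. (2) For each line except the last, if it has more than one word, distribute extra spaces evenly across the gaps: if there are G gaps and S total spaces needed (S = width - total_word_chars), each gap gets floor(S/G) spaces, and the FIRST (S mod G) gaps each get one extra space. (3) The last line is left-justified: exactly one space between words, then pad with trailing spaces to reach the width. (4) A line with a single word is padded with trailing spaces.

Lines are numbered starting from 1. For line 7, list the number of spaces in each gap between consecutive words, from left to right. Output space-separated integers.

Line 1: ['time', 'sea', 'this'] (min_width=13, slack=2)
Line 2: ['box', 'algorithm', 'I'] (min_width=15, slack=0)
Line 3: ['sea', 'capture'] (min_width=11, slack=4)
Line 4: ['bedroom'] (min_width=7, slack=8)
Line 5: ['computer', 'bed'] (min_width=12, slack=3)
Line 6: ['developer', 'sky'] (min_width=13, slack=2)
Line 7: ['who', 'developer'] (min_width=13, slack=2)
Line 8: ['segment'] (min_width=7, slack=8)
Line 9: ['childhood', 'fast'] (min_width=14, slack=1)
Line 10: ['word', 'security'] (min_width=13, slack=2)
Line 11: ['evening'] (min_width=7, slack=8)
Line 12: ['compound'] (min_width=8, slack=7)

Answer: 3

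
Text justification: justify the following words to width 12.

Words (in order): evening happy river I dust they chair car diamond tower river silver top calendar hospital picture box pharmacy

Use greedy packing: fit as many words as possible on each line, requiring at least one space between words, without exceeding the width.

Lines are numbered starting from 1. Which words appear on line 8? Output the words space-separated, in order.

Answer: calendar

Derivation:
Line 1: ['evening'] (min_width=7, slack=5)
Line 2: ['happy', 'river'] (min_width=11, slack=1)
Line 3: ['I', 'dust', 'they'] (min_width=11, slack=1)
Line 4: ['chair', 'car'] (min_width=9, slack=3)
Line 5: ['diamond'] (min_width=7, slack=5)
Line 6: ['tower', 'river'] (min_width=11, slack=1)
Line 7: ['silver', 'top'] (min_width=10, slack=2)
Line 8: ['calendar'] (min_width=8, slack=4)
Line 9: ['hospital'] (min_width=8, slack=4)
Line 10: ['picture', 'box'] (min_width=11, slack=1)
Line 11: ['pharmacy'] (min_width=8, slack=4)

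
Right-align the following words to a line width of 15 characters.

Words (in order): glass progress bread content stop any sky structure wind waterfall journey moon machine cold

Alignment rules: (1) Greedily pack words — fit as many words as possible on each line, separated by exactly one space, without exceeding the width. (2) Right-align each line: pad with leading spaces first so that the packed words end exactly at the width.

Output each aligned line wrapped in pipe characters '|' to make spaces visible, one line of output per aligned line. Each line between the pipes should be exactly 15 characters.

Answer: | glass progress|
|  bread content|
|   stop any sky|
| structure wind|
|      waterfall|
|   journey moon|
|   machine cold|

Derivation:
Line 1: ['glass', 'progress'] (min_width=14, slack=1)
Line 2: ['bread', 'content'] (min_width=13, slack=2)
Line 3: ['stop', 'any', 'sky'] (min_width=12, slack=3)
Line 4: ['structure', 'wind'] (min_width=14, slack=1)
Line 5: ['waterfall'] (min_width=9, slack=6)
Line 6: ['journey', 'moon'] (min_width=12, slack=3)
Line 7: ['machine', 'cold'] (min_width=12, slack=3)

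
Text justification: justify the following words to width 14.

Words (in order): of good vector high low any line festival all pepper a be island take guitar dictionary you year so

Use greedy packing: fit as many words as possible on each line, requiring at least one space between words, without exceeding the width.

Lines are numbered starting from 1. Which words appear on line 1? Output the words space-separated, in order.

Answer: of good vector

Derivation:
Line 1: ['of', 'good', 'vector'] (min_width=14, slack=0)
Line 2: ['high', 'low', 'any'] (min_width=12, slack=2)
Line 3: ['line', 'festival'] (min_width=13, slack=1)
Line 4: ['all', 'pepper', 'a'] (min_width=12, slack=2)
Line 5: ['be', 'island', 'take'] (min_width=14, slack=0)
Line 6: ['guitar'] (min_width=6, slack=8)
Line 7: ['dictionary', 'you'] (min_width=14, slack=0)
Line 8: ['year', 'so'] (min_width=7, slack=7)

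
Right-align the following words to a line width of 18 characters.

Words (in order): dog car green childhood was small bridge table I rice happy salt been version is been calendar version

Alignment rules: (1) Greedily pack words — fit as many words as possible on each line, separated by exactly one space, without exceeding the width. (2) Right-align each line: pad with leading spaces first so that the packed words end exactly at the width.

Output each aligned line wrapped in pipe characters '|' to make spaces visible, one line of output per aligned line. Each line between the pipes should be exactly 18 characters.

Line 1: ['dog', 'car', 'green'] (min_width=13, slack=5)
Line 2: ['childhood', 'was'] (min_width=13, slack=5)
Line 3: ['small', 'bridge', 'table'] (min_width=18, slack=0)
Line 4: ['I', 'rice', 'happy', 'salt'] (min_width=17, slack=1)
Line 5: ['been', 'version', 'is'] (min_width=15, slack=3)
Line 6: ['been', 'calendar'] (min_width=13, slack=5)
Line 7: ['version'] (min_width=7, slack=11)

Answer: |     dog car green|
|     childhood was|
|small bridge table|
| I rice happy salt|
|   been version is|
|     been calendar|
|           version|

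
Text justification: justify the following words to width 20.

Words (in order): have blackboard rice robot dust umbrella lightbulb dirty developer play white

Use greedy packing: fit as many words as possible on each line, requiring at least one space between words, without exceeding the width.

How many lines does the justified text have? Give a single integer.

Answer: 4

Derivation:
Line 1: ['have', 'blackboard', 'rice'] (min_width=20, slack=0)
Line 2: ['robot', 'dust', 'umbrella'] (min_width=19, slack=1)
Line 3: ['lightbulb', 'dirty'] (min_width=15, slack=5)
Line 4: ['developer', 'play', 'white'] (min_width=20, slack=0)
Total lines: 4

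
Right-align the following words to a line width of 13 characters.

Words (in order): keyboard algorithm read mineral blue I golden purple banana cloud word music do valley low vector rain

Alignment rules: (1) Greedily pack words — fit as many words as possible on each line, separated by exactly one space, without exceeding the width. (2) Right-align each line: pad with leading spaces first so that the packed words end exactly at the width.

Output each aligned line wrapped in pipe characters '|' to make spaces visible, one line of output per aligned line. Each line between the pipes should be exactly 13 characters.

Line 1: ['keyboard'] (min_width=8, slack=5)
Line 2: ['algorithm'] (min_width=9, slack=4)
Line 3: ['read', 'mineral'] (min_width=12, slack=1)
Line 4: ['blue', 'I', 'golden'] (min_width=13, slack=0)
Line 5: ['purple', 'banana'] (min_width=13, slack=0)
Line 6: ['cloud', 'word'] (min_width=10, slack=3)
Line 7: ['music', 'do'] (min_width=8, slack=5)
Line 8: ['valley', 'low'] (min_width=10, slack=3)
Line 9: ['vector', 'rain'] (min_width=11, slack=2)

Answer: |     keyboard|
|    algorithm|
| read mineral|
|blue I golden|
|purple banana|
|   cloud word|
|     music do|
|   valley low|
|  vector rain|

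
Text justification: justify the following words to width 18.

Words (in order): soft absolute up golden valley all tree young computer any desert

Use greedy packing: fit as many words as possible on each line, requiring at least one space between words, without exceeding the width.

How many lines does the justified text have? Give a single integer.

Line 1: ['soft', 'absolute', 'up'] (min_width=16, slack=2)
Line 2: ['golden', 'valley', 'all'] (min_width=17, slack=1)
Line 3: ['tree', 'young'] (min_width=10, slack=8)
Line 4: ['computer', 'any'] (min_width=12, slack=6)
Line 5: ['desert'] (min_width=6, slack=12)
Total lines: 5

Answer: 5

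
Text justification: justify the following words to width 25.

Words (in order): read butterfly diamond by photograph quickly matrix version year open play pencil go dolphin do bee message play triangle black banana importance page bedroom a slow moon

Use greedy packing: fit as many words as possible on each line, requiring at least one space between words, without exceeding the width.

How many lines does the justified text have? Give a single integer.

Line 1: ['read', 'butterfly', 'diamond', 'by'] (min_width=25, slack=0)
Line 2: ['photograph', 'quickly', 'matrix'] (min_width=25, slack=0)
Line 3: ['version', 'year', 'open', 'play'] (min_width=22, slack=3)
Line 4: ['pencil', 'go', 'dolphin', 'do', 'bee'] (min_width=24, slack=1)
Line 5: ['message', 'play', 'triangle'] (min_width=21, slack=4)
Line 6: ['black', 'banana', 'importance'] (min_width=23, slack=2)
Line 7: ['page', 'bedroom', 'a', 'slow', 'moon'] (min_width=24, slack=1)
Total lines: 7

Answer: 7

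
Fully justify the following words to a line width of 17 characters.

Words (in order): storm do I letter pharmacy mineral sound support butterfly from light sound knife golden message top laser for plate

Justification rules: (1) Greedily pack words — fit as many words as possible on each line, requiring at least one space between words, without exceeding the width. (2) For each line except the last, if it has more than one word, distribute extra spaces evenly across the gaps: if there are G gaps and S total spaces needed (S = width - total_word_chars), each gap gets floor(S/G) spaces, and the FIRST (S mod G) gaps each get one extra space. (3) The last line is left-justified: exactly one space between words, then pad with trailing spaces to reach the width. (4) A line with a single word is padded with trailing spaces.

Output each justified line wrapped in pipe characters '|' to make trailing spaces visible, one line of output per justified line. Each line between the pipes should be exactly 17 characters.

Answer: |storm do I letter|
|pharmacy  mineral|
|sound     support|
|butterfly    from|
|light sound knife|
|golden    message|
|top   laser   for|
|plate            |

Derivation:
Line 1: ['storm', 'do', 'I', 'letter'] (min_width=17, slack=0)
Line 2: ['pharmacy', 'mineral'] (min_width=16, slack=1)
Line 3: ['sound', 'support'] (min_width=13, slack=4)
Line 4: ['butterfly', 'from'] (min_width=14, slack=3)
Line 5: ['light', 'sound', 'knife'] (min_width=17, slack=0)
Line 6: ['golden', 'message'] (min_width=14, slack=3)
Line 7: ['top', 'laser', 'for'] (min_width=13, slack=4)
Line 8: ['plate'] (min_width=5, slack=12)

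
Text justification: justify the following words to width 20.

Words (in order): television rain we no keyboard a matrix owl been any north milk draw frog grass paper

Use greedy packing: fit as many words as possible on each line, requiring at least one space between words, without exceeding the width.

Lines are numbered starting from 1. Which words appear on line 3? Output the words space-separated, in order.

Line 1: ['television', 'rain', 'we'] (min_width=18, slack=2)
Line 2: ['no', 'keyboard', 'a', 'matrix'] (min_width=20, slack=0)
Line 3: ['owl', 'been', 'any', 'north'] (min_width=18, slack=2)
Line 4: ['milk', 'draw', 'frog', 'grass'] (min_width=20, slack=0)
Line 5: ['paper'] (min_width=5, slack=15)

Answer: owl been any north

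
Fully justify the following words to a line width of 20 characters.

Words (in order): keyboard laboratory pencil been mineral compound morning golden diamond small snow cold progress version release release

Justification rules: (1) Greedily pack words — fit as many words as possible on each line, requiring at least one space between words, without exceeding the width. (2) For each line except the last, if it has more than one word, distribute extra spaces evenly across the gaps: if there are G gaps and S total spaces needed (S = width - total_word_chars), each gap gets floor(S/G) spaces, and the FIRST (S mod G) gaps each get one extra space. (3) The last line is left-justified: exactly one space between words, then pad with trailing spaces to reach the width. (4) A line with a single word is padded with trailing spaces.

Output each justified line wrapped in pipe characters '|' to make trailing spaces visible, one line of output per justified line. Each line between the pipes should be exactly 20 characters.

Answer: |keyboard  laboratory|
|pencil  been mineral|
|compound     morning|
|golden diamond small|
|snow  cold  progress|
|version      release|
|release             |

Derivation:
Line 1: ['keyboard', 'laboratory'] (min_width=19, slack=1)
Line 2: ['pencil', 'been', 'mineral'] (min_width=19, slack=1)
Line 3: ['compound', 'morning'] (min_width=16, slack=4)
Line 4: ['golden', 'diamond', 'small'] (min_width=20, slack=0)
Line 5: ['snow', 'cold', 'progress'] (min_width=18, slack=2)
Line 6: ['version', 'release'] (min_width=15, slack=5)
Line 7: ['release'] (min_width=7, slack=13)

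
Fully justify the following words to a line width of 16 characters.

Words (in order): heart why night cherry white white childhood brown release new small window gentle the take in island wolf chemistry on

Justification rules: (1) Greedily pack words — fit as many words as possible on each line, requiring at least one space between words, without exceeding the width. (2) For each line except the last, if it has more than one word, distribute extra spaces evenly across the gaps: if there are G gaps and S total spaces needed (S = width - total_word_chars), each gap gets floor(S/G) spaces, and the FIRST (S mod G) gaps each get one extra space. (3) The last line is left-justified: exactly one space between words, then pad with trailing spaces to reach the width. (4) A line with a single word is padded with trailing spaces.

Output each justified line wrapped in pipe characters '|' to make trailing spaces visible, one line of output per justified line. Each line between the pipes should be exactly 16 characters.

Line 1: ['heart', 'why', 'night'] (min_width=15, slack=1)
Line 2: ['cherry', 'white'] (min_width=12, slack=4)
Line 3: ['white', 'childhood'] (min_width=15, slack=1)
Line 4: ['brown', 'release'] (min_width=13, slack=3)
Line 5: ['new', 'small', 'window'] (min_width=16, slack=0)
Line 6: ['gentle', 'the', 'take'] (min_width=15, slack=1)
Line 7: ['in', 'island', 'wolf'] (min_width=14, slack=2)
Line 8: ['chemistry', 'on'] (min_width=12, slack=4)

Answer: |heart  why night|
|cherry     white|
|white  childhood|
|brown    release|
|new small window|
|gentle  the take|
|in  island  wolf|
|chemistry on    |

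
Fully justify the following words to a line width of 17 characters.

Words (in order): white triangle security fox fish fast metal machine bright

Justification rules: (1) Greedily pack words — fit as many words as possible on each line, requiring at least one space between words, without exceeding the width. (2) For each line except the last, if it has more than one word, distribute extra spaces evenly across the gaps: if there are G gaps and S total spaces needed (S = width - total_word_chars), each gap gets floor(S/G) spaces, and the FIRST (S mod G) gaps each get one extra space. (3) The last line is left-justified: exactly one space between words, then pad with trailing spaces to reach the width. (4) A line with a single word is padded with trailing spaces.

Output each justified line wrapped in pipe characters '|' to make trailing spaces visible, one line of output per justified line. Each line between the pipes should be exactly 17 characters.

Line 1: ['white', 'triangle'] (min_width=14, slack=3)
Line 2: ['security', 'fox', 'fish'] (min_width=17, slack=0)
Line 3: ['fast', 'metal'] (min_width=10, slack=7)
Line 4: ['machine', 'bright'] (min_width=14, slack=3)

Answer: |white    triangle|
|security fox fish|
|fast        metal|
|machine bright   |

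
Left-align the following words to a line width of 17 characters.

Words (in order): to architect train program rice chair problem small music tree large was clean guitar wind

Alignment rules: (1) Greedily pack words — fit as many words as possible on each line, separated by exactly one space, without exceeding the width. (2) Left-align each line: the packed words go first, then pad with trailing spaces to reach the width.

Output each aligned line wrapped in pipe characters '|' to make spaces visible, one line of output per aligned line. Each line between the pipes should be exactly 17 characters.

Answer: |to architect     |
|train program    |
|rice chair       |
|problem small    |
|music tree large |
|was clean guitar |
|wind             |

Derivation:
Line 1: ['to', 'architect'] (min_width=12, slack=5)
Line 2: ['train', 'program'] (min_width=13, slack=4)
Line 3: ['rice', 'chair'] (min_width=10, slack=7)
Line 4: ['problem', 'small'] (min_width=13, slack=4)
Line 5: ['music', 'tree', 'large'] (min_width=16, slack=1)
Line 6: ['was', 'clean', 'guitar'] (min_width=16, slack=1)
Line 7: ['wind'] (min_width=4, slack=13)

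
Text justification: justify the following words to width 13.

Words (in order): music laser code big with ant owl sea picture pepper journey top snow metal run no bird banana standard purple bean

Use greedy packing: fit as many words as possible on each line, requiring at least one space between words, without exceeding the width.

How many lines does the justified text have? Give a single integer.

Answer: 11

Derivation:
Line 1: ['music', 'laser'] (min_width=11, slack=2)
Line 2: ['code', 'big', 'with'] (min_width=13, slack=0)
Line 3: ['ant', 'owl', 'sea'] (min_width=11, slack=2)
Line 4: ['picture'] (min_width=7, slack=6)
Line 5: ['pepper'] (min_width=6, slack=7)
Line 6: ['journey', 'top'] (min_width=11, slack=2)
Line 7: ['snow', 'metal'] (min_width=10, slack=3)
Line 8: ['run', 'no', 'bird'] (min_width=11, slack=2)
Line 9: ['banana'] (min_width=6, slack=7)
Line 10: ['standard'] (min_width=8, slack=5)
Line 11: ['purple', 'bean'] (min_width=11, slack=2)
Total lines: 11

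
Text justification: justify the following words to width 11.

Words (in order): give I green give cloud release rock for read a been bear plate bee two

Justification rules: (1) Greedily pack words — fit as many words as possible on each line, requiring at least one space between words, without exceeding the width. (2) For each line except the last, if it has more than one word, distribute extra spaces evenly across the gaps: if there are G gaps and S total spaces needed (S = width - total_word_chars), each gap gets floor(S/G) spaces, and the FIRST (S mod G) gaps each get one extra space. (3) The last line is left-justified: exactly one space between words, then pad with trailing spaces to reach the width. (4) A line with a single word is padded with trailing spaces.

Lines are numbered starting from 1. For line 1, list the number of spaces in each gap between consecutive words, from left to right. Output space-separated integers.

Line 1: ['give', 'I'] (min_width=6, slack=5)
Line 2: ['green', 'give'] (min_width=10, slack=1)
Line 3: ['cloud'] (min_width=5, slack=6)
Line 4: ['release'] (min_width=7, slack=4)
Line 5: ['rock', 'for'] (min_width=8, slack=3)
Line 6: ['read', 'a', 'been'] (min_width=11, slack=0)
Line 7: ['bear', 'plate'] (min_width=10, slack=1)
Line 8: ['bee', 'two'] (min_width=7, slack=4)

Answer: 6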